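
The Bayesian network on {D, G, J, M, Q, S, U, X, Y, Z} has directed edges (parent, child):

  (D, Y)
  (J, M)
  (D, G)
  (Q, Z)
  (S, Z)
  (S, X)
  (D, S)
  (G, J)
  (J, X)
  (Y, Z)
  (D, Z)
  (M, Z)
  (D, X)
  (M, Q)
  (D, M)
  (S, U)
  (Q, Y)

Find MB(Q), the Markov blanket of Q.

The Markov blanket of a node is its parents, its children, and the other parents of its children.
Q's parents: M.
Q has children Y, Z.
Co-parents of Q (other parents of its children):
  Y also has parent D.
  Z also has parents D, M, S, Y.
Taking the union gives {D, M, S, Y, Z}.

{D, M, S, Y, Z}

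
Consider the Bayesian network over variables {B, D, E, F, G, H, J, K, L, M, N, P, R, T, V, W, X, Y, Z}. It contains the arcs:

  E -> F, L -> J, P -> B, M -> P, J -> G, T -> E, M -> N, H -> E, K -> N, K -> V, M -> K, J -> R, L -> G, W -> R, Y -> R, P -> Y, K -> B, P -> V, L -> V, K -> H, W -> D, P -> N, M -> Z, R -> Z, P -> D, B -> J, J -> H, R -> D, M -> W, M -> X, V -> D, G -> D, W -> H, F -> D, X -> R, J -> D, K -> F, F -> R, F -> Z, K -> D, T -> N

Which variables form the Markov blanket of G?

{D, F, J, K, L, P, R, V, W}

G has parents J, L.
G has child D.
Other parents of G's children:
  D: F, J, K, P, R, V, W
Union: {J, L} ∪ {D} ∪ {F, J, K, P, R, V, W} = {D, F, J, K, L, P, R, V, W}.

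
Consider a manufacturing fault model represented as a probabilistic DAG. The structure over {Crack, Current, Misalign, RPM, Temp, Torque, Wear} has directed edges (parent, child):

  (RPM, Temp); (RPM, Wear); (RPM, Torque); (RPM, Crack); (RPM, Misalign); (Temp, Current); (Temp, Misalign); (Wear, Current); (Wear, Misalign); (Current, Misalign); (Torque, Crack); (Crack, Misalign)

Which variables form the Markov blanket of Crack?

Crack's parents: RPM, Torque.
Ch(Crack) = {Misalign}.
Co-parents of Crack (other parents of its children):
  parents(Misalign) \ {Crack} = {Current, RPM, Temp, Wear}.
MB(Crack) = {Current, Misalign, RPM, Temp, Torque, Wear}.

{Current, Misalign, RPM, Temp, Torque, Wear}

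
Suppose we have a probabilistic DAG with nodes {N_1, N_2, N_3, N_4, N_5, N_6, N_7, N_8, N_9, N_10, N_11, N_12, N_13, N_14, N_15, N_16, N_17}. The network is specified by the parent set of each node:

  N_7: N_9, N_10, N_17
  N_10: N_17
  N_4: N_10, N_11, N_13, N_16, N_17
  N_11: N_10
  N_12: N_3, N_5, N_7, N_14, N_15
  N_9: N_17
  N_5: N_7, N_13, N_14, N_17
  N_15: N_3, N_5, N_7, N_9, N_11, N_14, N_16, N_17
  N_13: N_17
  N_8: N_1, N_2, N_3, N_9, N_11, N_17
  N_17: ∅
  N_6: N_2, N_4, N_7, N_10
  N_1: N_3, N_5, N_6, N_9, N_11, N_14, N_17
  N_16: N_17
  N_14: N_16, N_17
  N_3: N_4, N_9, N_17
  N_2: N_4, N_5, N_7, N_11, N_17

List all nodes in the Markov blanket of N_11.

A node's Markov blanket = Pa ∪ Ch ∪ (parents of Ch other than the node itself).
Pa(N_11) = {N_10}.
N_11 has children N_1, N_2, N_4, N_8, N_15.
Parents of each child, excluding N_11:
  parents(N_4) \ {N_11} = {N_10, N_13, N_16, N_17}.
  N_15's other parents are N_3, N_5, N_7, N_9, N_14, N_16, N_17.
  N_2's other parents are N_4, N_5, N_7, N_17.
  N_1's other parents are N_3, N_5, N_6, N_9, N_14, N_17.
  N_8's other parents are N_1, N_2, N_3, N_9, N_17.
Taking the union gives {N_1, N_2, N_3, N_4, N_5, N_6, N_7, N_8, N_9, N_10, N_13, N_14, N_15, N_16, N_17}.

{N_1, N_2, N_3, N_4, N_5, N_6, N_7, N_8, N_9, N_10, N_13, N_14, N_15, N_16, N_17}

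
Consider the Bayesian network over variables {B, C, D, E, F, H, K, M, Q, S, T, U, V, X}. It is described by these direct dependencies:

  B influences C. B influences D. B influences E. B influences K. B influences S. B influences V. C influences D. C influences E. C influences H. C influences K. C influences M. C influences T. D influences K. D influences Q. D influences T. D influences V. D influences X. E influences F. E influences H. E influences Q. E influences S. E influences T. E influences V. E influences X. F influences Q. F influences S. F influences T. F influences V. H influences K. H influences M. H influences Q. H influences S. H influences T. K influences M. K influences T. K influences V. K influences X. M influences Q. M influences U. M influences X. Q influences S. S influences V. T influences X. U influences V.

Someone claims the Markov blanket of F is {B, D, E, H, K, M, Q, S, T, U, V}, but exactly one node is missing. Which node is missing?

A node's Markov blanket = Pa ∪ Ch ∪ (parents of Ch other than the node itself).
Parents of F: E.
F has children Q, S, T, V.
Co-parents of F (other parents of its children):
  Q's other parents are D, E, H, M.
  parents(S) \ {F} = {B, E, H, Q}.
  T also has parents C, D, E, H, K.
  V's other parents are B, D, E, K, S, U.
MB(F) = {B, C, D, E, H, K, M, Q, S, T, U, V}.
Comparing with the claimed set, C is missing.

C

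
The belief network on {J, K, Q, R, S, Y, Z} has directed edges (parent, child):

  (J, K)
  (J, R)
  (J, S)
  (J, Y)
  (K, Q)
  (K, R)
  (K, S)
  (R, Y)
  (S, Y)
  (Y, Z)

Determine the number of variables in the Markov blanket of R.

4

Recall MB(v) = parents ∪ children ∪ spouses, where spouses are the other parents of v's children.
Ch(R) = {Y}.
Parents of R: J, K.
Other parents of R's children:
  parents(Y) \ {R} = {J, S}.
MB(R) = {J, K, S, Y}, which has 4 nodes.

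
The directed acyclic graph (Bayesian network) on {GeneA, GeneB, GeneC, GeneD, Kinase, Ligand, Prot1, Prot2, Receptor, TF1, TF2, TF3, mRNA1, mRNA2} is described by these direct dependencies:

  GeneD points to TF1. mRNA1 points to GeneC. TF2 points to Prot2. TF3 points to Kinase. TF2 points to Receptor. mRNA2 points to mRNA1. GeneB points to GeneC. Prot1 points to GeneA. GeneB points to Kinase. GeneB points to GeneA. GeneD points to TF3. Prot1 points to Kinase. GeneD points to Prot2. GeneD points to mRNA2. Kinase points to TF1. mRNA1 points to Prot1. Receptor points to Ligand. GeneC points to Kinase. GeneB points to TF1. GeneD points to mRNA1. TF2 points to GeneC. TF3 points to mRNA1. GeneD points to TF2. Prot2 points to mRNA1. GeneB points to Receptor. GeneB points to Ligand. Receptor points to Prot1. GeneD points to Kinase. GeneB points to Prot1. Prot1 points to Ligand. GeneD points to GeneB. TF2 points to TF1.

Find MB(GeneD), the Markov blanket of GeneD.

{GeneB, GeneC, Kinase, Prot1, Prot2, TF1, TF2, TF3, mRNA1, mRNA2}

The Markov blanket of a node is its parents, its children, and the other parents of its children.
Parents of GeneD: none.
GeneD has children GeneB, Kinase, Prot2, TF1, TF2, TF3, mRNA1, mRNA2.
For each child, the remaining parents (spouses of GeneD):
  TF2: —
  GeneB: —
  Prot2: TF2
  mRNA2: —
  TF3: —
  mRNA1: Prot2, TF3, mRNA2
  Kinase: GeneB, GeneC, Prot1, TF3
  TF1: GeneB, Kinase, TF2
Union: {} ∪ {GeneB, Kinase, Prot2, TF1, TF2, TF3, mRNA1, mRNA2} ∪ {GeneB, GeneC, Kinase, Prot1, Prot2, TF2, TF3, mRNA2} = {GeneB, GeneC, Kinase, Prot1, Prot2, TF1, TF2, TF3, mRNA1, mRNA2}.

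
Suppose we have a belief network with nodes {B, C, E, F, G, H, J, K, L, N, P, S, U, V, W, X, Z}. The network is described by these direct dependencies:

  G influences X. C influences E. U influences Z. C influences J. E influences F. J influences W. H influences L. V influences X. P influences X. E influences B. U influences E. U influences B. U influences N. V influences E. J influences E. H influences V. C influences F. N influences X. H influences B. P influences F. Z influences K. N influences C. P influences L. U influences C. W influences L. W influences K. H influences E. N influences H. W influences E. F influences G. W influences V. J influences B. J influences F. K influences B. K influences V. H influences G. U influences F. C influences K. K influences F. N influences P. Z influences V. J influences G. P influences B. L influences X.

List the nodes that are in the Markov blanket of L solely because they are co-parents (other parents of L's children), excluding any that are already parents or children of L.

{G, N, V}

Children of L: X.
  X: G, N, P, V
Excluding nodes already adjacent to L (H, P, W, X), the co-parent-only contribution is {G, N, V}.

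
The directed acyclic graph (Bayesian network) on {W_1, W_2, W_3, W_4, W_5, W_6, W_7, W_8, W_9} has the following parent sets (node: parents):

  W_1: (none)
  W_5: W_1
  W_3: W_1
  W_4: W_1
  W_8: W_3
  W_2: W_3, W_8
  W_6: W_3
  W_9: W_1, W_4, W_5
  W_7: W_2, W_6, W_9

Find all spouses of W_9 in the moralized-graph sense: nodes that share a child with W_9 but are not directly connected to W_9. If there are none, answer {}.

{W_2, W_6}

Children of W_9: W_7.
  W_7's other parents are W_2, W_6.
Excluding nodes already adjacent to W_9 (W_1, W_4, W_5, W_7), the co-parent-only contribution is {W_2, W_6}.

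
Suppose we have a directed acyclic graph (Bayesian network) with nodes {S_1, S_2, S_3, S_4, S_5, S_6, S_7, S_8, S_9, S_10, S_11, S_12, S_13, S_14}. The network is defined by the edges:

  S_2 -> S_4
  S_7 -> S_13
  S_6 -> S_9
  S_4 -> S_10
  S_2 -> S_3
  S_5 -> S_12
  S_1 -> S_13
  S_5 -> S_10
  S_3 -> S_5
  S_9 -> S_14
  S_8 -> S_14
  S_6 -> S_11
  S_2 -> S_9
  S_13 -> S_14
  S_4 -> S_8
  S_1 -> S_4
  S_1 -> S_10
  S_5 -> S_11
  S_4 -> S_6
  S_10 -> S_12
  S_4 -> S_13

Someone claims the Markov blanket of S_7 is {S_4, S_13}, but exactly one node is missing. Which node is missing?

Children of S_7: S_13.
S_7 has no parents.
Other parents of S_7's children:
  S_13: S_1, S_4
MB(S_7) = {S_1, S_4, S_13}.
Comparing with the claimed set, S_1 is missing.

S_1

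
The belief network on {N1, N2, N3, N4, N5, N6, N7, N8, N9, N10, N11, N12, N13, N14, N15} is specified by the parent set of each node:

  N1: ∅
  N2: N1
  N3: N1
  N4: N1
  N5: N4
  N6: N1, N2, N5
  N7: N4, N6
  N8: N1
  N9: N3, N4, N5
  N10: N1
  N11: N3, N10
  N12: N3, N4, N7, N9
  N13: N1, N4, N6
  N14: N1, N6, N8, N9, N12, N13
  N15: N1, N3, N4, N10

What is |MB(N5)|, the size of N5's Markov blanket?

N5 has parent N4.
N5's children: N6, N9.
Parents of each child, excluding N5:
  parents(N6) \ {N5} = {N1, N2}.
  N9 also has parents N3, N4.
MB(N5) = {N1, N2, N3, N4, N6, N9}, which has 6 nodes.

6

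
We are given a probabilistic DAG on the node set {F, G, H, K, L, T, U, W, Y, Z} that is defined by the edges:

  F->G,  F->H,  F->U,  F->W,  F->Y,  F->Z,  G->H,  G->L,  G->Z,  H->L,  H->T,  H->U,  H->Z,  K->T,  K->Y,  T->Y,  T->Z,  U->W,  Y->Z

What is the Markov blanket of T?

Pa(T) = {H, K}.
Ch(T) = {Y, Z}.
Parents of each child, excluding T:
  Y also has parents F, K.
  Z also has parents F, G, H, Y.
Taking the union gives {F, G, H, K, Y, Z}.

{F, G, H, K, Y, Z}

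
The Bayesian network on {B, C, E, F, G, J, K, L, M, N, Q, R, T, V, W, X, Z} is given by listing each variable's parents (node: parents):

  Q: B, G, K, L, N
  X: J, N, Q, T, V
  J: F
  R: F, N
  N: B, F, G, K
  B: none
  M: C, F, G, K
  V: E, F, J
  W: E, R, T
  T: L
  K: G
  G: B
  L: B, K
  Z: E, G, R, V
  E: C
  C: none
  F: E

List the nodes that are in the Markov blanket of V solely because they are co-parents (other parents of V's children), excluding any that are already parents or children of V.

{G, N, Q, R, T}

Children of V: X, Z.
  parents(X) \ {V} = {J, N, Q, T}.
  parents(Z) \ {V} = {E, G, R}.
Excluding nodes already adjacent to V (E, F, J, X, Z), the co-parent-only contribution is {G, N, Q, R, T}.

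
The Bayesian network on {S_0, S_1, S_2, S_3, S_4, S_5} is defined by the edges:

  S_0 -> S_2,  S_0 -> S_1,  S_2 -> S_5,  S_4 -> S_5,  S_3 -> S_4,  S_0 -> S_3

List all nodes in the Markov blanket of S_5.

Ch(S_5) = {}.
S_5 has parents S_2, S_4.
With no children, S_5 has no spouses; the co-parent set is empty.
So the Markov blanket of S_5 is {S_2, S_4}.

{S_2, S_4}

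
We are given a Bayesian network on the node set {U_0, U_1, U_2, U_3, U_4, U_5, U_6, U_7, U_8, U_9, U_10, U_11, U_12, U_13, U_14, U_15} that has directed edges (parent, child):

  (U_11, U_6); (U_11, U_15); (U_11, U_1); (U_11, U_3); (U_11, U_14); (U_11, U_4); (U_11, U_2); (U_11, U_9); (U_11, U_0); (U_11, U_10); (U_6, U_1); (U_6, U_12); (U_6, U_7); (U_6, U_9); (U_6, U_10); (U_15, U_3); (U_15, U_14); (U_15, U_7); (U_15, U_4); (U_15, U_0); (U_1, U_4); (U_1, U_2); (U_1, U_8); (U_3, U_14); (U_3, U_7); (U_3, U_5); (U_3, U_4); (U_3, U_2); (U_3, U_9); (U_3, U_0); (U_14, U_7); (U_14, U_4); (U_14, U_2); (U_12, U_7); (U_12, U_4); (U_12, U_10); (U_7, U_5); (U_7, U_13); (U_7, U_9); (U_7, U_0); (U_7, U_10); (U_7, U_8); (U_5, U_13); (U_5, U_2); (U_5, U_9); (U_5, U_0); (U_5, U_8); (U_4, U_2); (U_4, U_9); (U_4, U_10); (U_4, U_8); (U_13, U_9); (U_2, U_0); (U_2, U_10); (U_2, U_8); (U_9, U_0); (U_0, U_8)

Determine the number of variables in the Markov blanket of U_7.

By definition, MB(U_7) is built from U_7's parents, U_7's children, and the co-parents of U_7.
U_7 has parents U_3, U_6, U_12, U_14, U_15.
Ch(U_7) = {U_0, U_5, U_8, U_9, U_10, U_13}.
Parents of each child, excluding U_7:
  U_5 also has parent U_3.
  parents(U_13) \ {U_7} = {U_5}.
  U_9's other parents are U_3, U_4, U_5, U_6, U_11, U_13.
  U_0 also has parents U_2, U_3, U_5, U_9, U_11, U_15.
  parents(U_10) \ {U_7} = {U_2, U_4, U_6, U_11, U_12}.
  U_8 also has parents U_0, U_1, U_2, U_4, U_5.
MB(U_7) = {U_0, U_1, U_2, U_3, U_4, U_5, U_6, U_8, U_9, U_10, U_11, U_12, U_13, U_14, U_15}, which has 15 nodes.

15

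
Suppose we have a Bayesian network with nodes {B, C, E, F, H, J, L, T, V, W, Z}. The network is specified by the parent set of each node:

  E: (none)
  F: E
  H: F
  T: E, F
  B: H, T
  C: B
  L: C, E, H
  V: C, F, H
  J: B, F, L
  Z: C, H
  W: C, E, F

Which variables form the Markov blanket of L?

{B, C, E, F, H, J}

Recall MB(v) = parents ∪ children ∪ spouses, where spouses are the other parents of v's children.
Children of L: J.
Parents of L: C, E, H.
Co-parents of L (other parents of its children):
  J's other parents are B, F.
Union: {C, E, H} ∪ {J} ∪ {B, F} = {B, C, E, F, H, J}.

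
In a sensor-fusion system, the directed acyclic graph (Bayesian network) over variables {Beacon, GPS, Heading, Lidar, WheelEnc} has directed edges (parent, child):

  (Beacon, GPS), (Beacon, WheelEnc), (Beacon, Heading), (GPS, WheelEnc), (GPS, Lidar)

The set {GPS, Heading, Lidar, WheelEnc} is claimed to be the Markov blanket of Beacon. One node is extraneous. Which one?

Lidar

Beacon's children: GPS, Heading, WheelEnc.
Beacon's parents: none.
Other parents of Beacon's children:
  GPS: —
  WheelEnc: GPS
  Heading: —
MB(Beacon) = {GPS, Heading, WheelEnc}.
Lidar is neither a parent, child, nor co-parent of Beacon, so it does not belong.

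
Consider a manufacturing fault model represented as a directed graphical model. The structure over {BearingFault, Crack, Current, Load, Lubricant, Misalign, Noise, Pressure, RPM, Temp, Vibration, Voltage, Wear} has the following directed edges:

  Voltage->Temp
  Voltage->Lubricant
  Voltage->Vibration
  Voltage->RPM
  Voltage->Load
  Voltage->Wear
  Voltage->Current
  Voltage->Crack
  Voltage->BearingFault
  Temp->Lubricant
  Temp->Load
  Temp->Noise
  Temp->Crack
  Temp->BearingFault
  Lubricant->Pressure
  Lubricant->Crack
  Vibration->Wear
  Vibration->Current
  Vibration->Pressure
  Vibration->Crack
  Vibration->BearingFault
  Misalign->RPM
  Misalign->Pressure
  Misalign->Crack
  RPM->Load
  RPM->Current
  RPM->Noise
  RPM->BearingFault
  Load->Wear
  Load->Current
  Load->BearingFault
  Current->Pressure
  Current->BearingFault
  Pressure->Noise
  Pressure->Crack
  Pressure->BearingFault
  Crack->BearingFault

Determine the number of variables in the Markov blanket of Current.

Current's parents: Load, RPM, Vibration, Voltage.
Children of Current: BearingFault, Pressure.
Co-parents of Current (other parents of its children):
  Pressure: Lubricant, Misalign, Vibration
  BearingFault: Crack, Load, Pressure, RPM, Temp, Vibration, Voltage
MB(Current) = {BearingFault, Crack, Load, Lubricant, Misalign, Pressure, RPM, Temp, Vibration, Voltage}, which has 10 nodes.

10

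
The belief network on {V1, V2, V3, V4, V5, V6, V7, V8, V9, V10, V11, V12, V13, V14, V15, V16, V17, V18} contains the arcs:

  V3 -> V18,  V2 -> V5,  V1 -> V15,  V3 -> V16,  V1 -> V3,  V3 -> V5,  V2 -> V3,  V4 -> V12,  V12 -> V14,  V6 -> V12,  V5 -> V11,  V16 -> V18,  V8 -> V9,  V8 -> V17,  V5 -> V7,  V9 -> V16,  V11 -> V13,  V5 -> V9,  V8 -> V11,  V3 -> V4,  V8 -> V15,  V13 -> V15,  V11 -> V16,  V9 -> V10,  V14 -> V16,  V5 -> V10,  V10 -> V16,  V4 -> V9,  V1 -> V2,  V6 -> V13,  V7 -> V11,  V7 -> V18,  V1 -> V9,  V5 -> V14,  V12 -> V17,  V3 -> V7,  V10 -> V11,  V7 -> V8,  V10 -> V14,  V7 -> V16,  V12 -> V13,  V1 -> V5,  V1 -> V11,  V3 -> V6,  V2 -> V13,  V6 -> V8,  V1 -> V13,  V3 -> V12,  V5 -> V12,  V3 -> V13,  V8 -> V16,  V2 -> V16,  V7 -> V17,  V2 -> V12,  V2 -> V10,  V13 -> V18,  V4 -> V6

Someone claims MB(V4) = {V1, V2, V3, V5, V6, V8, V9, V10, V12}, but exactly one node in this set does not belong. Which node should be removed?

Parents of V4: V3.
V4's children: V6, V9, V12.
Other parents of V4's children:
  V6: V3
  V9: V1, V5, V8
  V12: V2, V3, V5, V6
MB(V4) = {V1, V2, V3, V5, V6, V8, V9, V12}.
V10 is neither a parent, child, nor co-parent of V4, so it does not belong.

V10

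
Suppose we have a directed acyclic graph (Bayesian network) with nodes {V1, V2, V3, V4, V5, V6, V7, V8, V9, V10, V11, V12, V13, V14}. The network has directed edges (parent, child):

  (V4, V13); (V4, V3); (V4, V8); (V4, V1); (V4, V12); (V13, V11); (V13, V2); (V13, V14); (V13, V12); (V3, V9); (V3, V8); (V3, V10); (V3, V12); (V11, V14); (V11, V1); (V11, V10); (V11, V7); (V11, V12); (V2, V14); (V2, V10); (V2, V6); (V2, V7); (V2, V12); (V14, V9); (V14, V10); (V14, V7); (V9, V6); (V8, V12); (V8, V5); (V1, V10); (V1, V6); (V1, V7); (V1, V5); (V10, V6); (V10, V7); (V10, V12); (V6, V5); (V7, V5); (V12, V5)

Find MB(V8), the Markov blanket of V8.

{V1, V2, V3, V4, V5, V6, V7, V10, V11, V12, V13}

V8 has parents V3, V4.
V8 has children V5, V12.
Parents of each child, excluding V8:
  V12 also has parents V2, V3, V4, V10, V11, V13.
  V5's other parents are V1, V6, V7, V12.
MB(V8) = {V1, V2, V3, V4, V5, V6, V7, V10, V11, V12, V13}.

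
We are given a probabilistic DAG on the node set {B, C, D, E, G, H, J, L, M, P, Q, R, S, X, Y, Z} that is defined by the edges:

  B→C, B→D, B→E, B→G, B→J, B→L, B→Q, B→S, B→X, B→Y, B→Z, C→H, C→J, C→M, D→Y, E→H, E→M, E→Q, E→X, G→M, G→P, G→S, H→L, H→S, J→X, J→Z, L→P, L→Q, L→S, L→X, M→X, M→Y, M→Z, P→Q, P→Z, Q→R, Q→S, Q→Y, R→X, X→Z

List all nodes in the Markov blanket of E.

{B, C, G, H, J, L, M, P, Q, R, X}

The Markov blanket of a node is its parents, its children, and the other parents of its children.
E has parent B.
Children of E: H, M, Q, X.
Co-parents of E (other parents of its children):
  H: C
  M: C, G
  Q: B, L, P
  X: B, J, L, M, R
So the Markov blanket of E is {B, C, G, H, J, L, M, P, Q, R, X}.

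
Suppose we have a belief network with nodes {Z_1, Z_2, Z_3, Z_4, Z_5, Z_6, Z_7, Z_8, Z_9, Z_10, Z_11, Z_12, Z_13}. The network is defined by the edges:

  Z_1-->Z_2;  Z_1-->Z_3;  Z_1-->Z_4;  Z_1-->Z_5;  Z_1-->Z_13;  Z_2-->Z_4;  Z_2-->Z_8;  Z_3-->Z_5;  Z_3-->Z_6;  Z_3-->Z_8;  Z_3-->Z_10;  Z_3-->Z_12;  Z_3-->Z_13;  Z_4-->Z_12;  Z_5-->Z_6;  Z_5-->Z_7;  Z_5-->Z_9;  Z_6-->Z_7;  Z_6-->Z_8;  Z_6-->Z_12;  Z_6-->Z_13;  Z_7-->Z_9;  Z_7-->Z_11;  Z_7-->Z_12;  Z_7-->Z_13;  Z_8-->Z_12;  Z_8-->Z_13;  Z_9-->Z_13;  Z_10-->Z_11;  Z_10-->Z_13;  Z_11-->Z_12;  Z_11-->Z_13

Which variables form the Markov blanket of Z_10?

{Z_1, Z_3, Z_6, Z_7, Z_8, Z_9, Z_11, Z_13}

Parents of Z_10: Z_3.
Z_10 has children Z_11, Z_13.
Co-parents of Z_10 (other parents of its children):
  Z_11 also has parent Z_7.
  Z_13's other parents are Z_1, Z_3, Z_6, Z_7, Z_8, Z_9, Z_11.
Union: {Z_3} ∪ {Z_11, Z_13} ∪ {Z_1, Z_3, Z_6, Z_7, Z_8, Z_9, Z_11} = {Z_1, Z_3, Z_6, Z_7, Z_8, Z_9, Z_11, Z_13}.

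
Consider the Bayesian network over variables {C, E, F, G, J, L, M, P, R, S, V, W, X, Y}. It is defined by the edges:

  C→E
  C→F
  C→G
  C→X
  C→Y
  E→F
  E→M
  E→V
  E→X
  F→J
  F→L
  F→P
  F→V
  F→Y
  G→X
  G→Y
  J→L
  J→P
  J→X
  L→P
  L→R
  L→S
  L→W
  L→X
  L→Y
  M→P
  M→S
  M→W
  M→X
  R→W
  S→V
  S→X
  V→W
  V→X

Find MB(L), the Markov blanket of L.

A node's Markov blanket = Pa ∪ Ch ∪ (parents of Ch other than the node itself).
Parents of L: F, J.
L's children: P, R, S, W, X, Y.
Parents of each child, excluding L:
  P also has parents F, J, M.
  R: no additional parents.
  parents(S) \ {L} = {M}.
  parents(W) \ {L} = {M, R, V}.
  parents(X) \ {L} = {C, E, G, J, M, S, V}.
  Y's other parents are C, F, G.
Union: {F, J} ∪ {P, R, S, W, X, Y} ∪ {C, E, F, G, J, M, R, S, V} = {C, E, F, G, J, M, P, R, S, V, W, X, Y}.

{C, E, F, G, J, M, P, R, S, V, W, X, Y}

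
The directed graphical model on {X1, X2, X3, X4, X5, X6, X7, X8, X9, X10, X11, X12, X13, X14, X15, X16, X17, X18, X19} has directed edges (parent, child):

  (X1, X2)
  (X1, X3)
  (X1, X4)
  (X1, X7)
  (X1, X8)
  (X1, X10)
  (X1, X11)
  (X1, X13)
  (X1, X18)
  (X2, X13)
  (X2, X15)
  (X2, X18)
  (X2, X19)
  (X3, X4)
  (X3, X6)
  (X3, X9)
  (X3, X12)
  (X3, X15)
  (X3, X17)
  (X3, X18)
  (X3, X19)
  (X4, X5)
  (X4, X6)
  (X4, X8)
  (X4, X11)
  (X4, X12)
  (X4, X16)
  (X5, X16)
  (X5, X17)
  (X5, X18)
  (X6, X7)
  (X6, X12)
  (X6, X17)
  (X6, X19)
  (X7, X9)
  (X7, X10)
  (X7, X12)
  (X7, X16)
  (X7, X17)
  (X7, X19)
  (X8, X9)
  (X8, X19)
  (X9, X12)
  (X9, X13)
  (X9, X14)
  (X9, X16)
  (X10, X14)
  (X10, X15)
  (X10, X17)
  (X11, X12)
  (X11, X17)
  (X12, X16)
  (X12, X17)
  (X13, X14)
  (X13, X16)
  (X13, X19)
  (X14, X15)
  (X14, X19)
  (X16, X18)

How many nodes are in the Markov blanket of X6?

15

A node's Markov blanket = Pa ∪ Ch ∪ (parents of Ch other than the node itself).
X6 has children X7, X12, X17, X19.
X6 has parents X3, X4.
For each child, the remaining parents (spouses of X6):
  X7: X1
  X12: X3, X4, X7, X9, X11
  X17: X3, X5, X7, X10, X11, X12
  X19: X2, X3, X7, X8, X13, X14
MB(X6) = {X1, X2, X3, X4, X5, X7, X8, X9, X10, X11, X12, X13, X14, X17, X19}, which has 15 nodes.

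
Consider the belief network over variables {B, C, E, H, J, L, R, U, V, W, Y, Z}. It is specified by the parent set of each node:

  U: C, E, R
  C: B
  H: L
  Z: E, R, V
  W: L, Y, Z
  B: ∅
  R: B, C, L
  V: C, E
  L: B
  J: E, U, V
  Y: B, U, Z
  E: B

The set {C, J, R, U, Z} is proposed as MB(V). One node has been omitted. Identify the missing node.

E

V's parents: C, E.
Children of V: J, Z.
Other parents of V's children:
  parents(Z) \ {V} = {E, R}.
  J's other parents are E, U.
MB(V) = {C, E, J, R, U, Z}.
Comparing with the claimed set, E is missing.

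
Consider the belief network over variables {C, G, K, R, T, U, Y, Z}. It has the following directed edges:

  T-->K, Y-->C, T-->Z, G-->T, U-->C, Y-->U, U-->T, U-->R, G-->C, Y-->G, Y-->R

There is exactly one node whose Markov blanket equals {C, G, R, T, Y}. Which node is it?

The target node must have every member of {C, G, R, T, Y} as a parent, child, or co-parent, and no others.
Parents of U: Y; children: C, R, T; co-parents: G, Y.
These exactly cover the given set, so the node is U.

U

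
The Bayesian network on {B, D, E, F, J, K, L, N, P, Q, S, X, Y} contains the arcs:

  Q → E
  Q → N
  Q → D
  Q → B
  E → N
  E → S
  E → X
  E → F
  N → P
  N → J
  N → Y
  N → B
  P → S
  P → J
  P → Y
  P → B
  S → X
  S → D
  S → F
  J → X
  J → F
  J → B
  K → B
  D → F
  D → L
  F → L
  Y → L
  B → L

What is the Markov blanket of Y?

By definition, MB(Y) is built from Y's parents, Y's children, and the co-parents of Y.
Pa(Y) = {N, P}.
Y's children: L.
For each child, the remaining parents (spouses of Y):
  L's other parents are B, D, F.
So the Markov blanket of Y is {B, D, F, L, N, P}.

{B, D, F, L, N, P}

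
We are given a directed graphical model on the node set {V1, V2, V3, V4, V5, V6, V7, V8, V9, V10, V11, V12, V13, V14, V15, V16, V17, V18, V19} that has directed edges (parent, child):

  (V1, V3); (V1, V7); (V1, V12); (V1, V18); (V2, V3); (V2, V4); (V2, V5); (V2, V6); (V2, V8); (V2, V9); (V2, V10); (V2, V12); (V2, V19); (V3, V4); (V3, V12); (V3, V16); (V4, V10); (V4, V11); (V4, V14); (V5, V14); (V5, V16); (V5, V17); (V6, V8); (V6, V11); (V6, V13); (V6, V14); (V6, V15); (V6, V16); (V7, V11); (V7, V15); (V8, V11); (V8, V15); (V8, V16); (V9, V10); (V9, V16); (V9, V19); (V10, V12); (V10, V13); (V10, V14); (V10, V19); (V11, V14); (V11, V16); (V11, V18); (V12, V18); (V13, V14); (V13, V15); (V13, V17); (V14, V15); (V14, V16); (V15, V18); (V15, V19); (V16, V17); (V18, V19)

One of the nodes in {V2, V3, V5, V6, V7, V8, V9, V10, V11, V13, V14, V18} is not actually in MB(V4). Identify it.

The Markov blanket of a node is its parents, its children, and the other parents of its children.
Pa(V4) = {V2, V3}.
Children of V4: V10, V11, V14.
Parents of each child, excluding V4:
  V10: V2, V9
  V11: V6, V7, V8
  V14: V5, V6, V10, V11, V13
MB(V4) = {V2, V3, V5, V6, V7, V8, V9, V10, V11, V13, V14}.
V18 is neither a parent, child, nor co-parent of V4, so it does not belong.

V18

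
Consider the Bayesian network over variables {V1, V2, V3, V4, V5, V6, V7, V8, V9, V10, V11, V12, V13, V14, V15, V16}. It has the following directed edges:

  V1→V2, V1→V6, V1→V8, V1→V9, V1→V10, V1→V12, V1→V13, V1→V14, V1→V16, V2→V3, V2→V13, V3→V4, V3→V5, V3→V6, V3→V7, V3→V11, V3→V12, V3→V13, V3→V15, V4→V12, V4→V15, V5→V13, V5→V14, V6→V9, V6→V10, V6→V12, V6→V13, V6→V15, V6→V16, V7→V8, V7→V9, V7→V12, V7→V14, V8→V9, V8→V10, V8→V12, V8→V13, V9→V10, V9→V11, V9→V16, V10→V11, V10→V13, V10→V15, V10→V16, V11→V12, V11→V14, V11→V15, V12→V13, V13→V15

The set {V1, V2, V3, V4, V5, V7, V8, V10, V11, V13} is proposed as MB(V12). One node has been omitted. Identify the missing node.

A node's Markov blanket = Pa ∪ Ch ∪ (parents of Ch other than the node itself).
V12 has parents V1, V3, V4, V6, V7, V8, V11.
V12's children: V13.
Other parents of V12's children:
  V13: V1, V2, V3, V5, V6, V8, V10
MB(V12) = {V1, V2, V3, V4, V5, V6, V7, V8, V10, V11, V13}.
Comparing with the claimed set, V6 is missing.

V6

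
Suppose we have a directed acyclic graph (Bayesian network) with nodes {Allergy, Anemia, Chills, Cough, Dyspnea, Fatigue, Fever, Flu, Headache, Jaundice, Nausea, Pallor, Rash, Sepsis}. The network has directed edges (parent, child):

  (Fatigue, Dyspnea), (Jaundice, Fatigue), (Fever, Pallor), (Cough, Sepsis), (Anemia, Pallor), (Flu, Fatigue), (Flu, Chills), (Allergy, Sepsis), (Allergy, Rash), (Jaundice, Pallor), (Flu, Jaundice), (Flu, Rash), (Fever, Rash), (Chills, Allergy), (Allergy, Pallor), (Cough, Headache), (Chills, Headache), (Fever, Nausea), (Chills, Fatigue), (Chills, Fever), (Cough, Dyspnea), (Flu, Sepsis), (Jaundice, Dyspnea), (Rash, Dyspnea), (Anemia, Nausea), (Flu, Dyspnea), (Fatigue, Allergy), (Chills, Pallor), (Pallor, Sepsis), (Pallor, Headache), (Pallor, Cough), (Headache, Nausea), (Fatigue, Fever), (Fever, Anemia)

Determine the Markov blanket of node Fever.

{Allergy, Anemia, Chills, Fatigue, Flu, Headache, Jaundice, Nausea, Pallor, Rash}

Fever has parents Chills, Fatigue.
Children of Fever: Anemia, Nausea, Pallor, Rash.
Co-parents of Fever (other parents of its children):
  Rash also has parents Allergy, Flu.
  Anemia: no additional parents.
  Pallor's other parents are Allergy, Anemia, Chills, Jaundice.
  Nausea also has parents Anemia, Headache.
So the Markov blanket of Fever is {Allergy, Anemia, Chills, Fatigue, Flu, Headache, Jaundice, Nausea, Pallor, Rash}.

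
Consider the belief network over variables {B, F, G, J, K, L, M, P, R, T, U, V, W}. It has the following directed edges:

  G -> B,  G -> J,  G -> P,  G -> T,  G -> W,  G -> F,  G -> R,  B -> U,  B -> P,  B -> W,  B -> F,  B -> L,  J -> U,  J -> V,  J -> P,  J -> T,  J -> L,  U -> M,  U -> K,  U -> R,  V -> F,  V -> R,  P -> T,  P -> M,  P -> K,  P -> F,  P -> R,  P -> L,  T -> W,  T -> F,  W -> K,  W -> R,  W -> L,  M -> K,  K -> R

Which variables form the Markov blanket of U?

Parents of U: B, J.
U's children: K, M, R.
Parents of each child, excluding U:
  M also has parent P.
  K also has parents M, P, W.
  R's other parents are G, K, P, V, W.
Union: {B, J} ∪ {K, M, R} ∪ {G, K, M, P, V, W} = {B, G, J, K, M, P, R, V, W}.

{B, G, J, K, M, P, R, V, W}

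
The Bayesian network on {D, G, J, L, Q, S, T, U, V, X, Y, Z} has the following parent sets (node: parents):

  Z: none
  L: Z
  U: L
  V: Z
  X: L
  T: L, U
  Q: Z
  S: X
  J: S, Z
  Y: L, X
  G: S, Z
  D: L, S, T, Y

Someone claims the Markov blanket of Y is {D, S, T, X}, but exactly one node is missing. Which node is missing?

L

Parents of Y: L, X.
Ch(Y) = {D}.
Other parents of Y's children:
  parents(D) \ {Y} = {L, S, T}.
MB(Y) = {D, L, S, T, X}.
Comparing with the claimed set, L is missing.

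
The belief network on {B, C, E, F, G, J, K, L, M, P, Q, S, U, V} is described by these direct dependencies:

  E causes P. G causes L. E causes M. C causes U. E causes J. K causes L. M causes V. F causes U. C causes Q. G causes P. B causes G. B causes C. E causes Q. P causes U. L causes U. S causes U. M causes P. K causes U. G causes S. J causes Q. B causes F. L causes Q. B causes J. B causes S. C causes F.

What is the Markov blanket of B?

B has no parents.
Ch(B) = {C, F, G, J, S}.
Co-parents of B (other parents of its children):
  C has no other parent.
  F also has parent C.
  G: no additional parents.
  J's other parent is E.
  S also has parent G.
Union: {} ∪ {C, F, G, J, S} ∪ {C, E, G} = {C, E, F, G, J, S}.

{C, E, F, G, J, S}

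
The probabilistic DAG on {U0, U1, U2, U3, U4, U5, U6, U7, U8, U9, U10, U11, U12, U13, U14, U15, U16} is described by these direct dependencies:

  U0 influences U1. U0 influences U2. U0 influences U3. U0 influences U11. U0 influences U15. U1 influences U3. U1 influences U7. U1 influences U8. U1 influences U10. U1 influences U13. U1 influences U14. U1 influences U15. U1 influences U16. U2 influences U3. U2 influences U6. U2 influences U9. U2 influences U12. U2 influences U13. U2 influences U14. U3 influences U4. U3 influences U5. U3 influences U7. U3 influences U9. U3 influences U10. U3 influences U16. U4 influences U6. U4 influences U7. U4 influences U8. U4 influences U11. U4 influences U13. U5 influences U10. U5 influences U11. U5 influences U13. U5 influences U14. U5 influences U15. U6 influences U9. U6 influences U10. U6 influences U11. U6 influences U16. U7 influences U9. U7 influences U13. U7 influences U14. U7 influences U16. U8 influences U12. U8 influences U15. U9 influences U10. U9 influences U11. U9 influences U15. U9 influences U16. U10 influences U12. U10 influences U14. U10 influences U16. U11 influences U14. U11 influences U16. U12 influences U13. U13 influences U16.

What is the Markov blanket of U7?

U7's parents: U1, U3, U4.
Ch(U7) = {U9, U13, U14, U16}.
Other parents of U7's children:
  U9's other parents are U2, U3, U6.
  U13's other parents are U1, U2, U4, U5, U12.
  U14 also has parents U1, U2, U5, U10, U11.
  U16 also has parents U1, U3, U6, U9, U10, U11, U13.
Union: {U1, U3, U4} ∪ {U9, U13, U14, U16} ∪ {U1, U2, U3, U4, U5, U6, U9, U10, U11, U12, U13} = {U1, U2, U3, U4, U5, U6, U9, U10, U11, U12, U13, U14, U16}.

{U1, U2, U3, U4, U5, U6, U9, U10, U11, U12, U13, U14, U16}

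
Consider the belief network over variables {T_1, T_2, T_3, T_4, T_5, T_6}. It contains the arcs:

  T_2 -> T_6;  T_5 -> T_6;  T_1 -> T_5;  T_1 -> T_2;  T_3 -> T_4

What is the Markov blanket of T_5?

By definition, MB(T_5) is built from T_5's parents, T_5's children, and the co-parents of T_5.
T_5's parents: T_1.
Children of T_5: T_6.
Parents of each child, excluding T_5:
  T_6: T_2
So the Markov blanket of T_5 is {T_1, T_2, T_6}.

{T_1, T_2, T_6}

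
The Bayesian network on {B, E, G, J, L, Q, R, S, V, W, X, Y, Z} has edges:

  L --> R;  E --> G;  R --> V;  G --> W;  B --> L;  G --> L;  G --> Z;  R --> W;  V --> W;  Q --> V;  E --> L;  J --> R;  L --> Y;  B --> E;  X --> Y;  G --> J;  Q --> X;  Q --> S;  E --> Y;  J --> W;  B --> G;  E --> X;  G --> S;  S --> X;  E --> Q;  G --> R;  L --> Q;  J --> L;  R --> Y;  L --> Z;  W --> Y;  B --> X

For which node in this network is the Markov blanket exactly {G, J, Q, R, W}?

The target node must have every member of {G, J, Q, R, W} as a parent, child, or co-parent, and no others.
Parents of V: Q, R; children: W; co-parents: G, J, R.
These exactly cover the given set, so the node is V.

V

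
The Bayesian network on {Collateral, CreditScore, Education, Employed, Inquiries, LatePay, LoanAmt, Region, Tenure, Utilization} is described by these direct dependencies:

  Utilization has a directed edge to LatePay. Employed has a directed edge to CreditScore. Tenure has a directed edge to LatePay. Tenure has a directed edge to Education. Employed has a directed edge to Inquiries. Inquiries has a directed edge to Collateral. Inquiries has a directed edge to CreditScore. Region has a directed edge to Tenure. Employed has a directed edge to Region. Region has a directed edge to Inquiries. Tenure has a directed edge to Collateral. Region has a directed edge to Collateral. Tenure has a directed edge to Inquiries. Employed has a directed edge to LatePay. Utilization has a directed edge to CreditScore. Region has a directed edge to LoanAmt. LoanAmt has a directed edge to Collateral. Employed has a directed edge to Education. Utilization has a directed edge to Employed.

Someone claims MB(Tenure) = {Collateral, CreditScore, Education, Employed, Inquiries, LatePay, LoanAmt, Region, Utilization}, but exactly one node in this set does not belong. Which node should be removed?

Pa(Tenure) = {Region}.
Children of Tenure: Collateral, Education, Inquiries, LatePay.
Other parents of Tenure's children:
  Education: Employed
  Inquiries: Employed, Region
  LatePay: Employed, Utilization
  Collateral: Inquiries, LoanAmt, Region
MB(Tenure) = {Collateral, Education, Employed, Inquiries, LatePay, LoanAmt, Region, Utilization}.
CreditScore is neither a parent, child, nor co-parent of Tenure, so it does not belong.

CreditScore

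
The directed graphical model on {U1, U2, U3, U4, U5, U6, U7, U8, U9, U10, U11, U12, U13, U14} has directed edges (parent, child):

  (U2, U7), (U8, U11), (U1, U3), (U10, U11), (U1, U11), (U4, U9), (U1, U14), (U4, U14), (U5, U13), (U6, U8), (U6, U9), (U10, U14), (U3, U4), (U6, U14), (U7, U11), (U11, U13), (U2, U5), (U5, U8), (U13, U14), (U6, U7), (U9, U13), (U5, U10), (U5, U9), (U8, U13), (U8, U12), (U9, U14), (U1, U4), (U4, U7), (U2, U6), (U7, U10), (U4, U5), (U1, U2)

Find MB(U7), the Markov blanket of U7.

{U1, U2, U4, U5, U6, U8, U10, U11}

Parents of U7: U2, U4, U6.
U7 has children U10, U11.
Co-parents of U7 (other parents of its children):
  U10: U5
  U11: U1, U8, U10
So the Markov blanket of U7 is {U1, U2, U4, U5, U6, U8, U10, U11}.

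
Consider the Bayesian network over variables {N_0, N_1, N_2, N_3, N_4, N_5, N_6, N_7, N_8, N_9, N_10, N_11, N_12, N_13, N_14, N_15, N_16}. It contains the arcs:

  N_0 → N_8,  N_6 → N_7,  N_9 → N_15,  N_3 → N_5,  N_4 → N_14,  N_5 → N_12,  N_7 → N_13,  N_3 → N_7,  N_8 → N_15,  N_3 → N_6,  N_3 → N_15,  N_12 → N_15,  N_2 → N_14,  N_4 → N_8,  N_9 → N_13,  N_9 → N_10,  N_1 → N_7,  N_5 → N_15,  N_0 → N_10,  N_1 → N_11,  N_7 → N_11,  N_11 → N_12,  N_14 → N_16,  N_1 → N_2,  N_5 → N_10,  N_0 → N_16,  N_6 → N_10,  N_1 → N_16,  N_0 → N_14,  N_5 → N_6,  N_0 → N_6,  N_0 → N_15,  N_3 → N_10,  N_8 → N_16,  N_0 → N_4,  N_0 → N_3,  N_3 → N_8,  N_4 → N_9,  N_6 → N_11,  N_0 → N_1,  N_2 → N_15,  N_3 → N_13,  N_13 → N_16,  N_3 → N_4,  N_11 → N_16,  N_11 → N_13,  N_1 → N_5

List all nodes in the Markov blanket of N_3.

{N_0, N_1, N_2, N_4, N_5, N_6, N_7, N_8, N_9, N_10, N_11, N_12, N_13, N_15}

N_3 has parent N_0.
Ch(N_3) = {N_4, N_5, N_6, N_7, N_8, N_10, N_13, N_15}.
Co-parents of N_3 (other parents of its children):
  N_4: N_0
  N_5: N_1
  N_6: N_0, N_5
  N_7: N_1, N_6
  N_8: N_0, N_4
  N_10: N_0, N_5, N_6, N_9
  N_13: N_7, N_9, N_11
  N_15: N_0, N_2, N_5, N_8, N_9, N_12
So the Markov blanket of N_3 is {N_0, N_1, N_2, N_4, N_5, N_6, N_7, N_8, N_9, N_10, N_11, N_12, N_13, N_15}.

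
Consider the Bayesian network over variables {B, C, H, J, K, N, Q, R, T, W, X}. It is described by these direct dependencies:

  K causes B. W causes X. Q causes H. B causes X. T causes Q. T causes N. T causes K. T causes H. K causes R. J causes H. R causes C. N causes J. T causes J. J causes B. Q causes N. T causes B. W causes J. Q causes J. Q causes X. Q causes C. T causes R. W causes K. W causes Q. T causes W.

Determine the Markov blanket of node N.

{J, Q, T, W}

The Markov blanket of a node is its parents, its children, and the other parents of its children.
Ch(N) = {J}.
Parents of N: Q, T.
Parents of each child, excluding N:
  parents(J) \ {N} = {Q, T, W}.
So the Markov blanket of N is {J, Q, T, W}.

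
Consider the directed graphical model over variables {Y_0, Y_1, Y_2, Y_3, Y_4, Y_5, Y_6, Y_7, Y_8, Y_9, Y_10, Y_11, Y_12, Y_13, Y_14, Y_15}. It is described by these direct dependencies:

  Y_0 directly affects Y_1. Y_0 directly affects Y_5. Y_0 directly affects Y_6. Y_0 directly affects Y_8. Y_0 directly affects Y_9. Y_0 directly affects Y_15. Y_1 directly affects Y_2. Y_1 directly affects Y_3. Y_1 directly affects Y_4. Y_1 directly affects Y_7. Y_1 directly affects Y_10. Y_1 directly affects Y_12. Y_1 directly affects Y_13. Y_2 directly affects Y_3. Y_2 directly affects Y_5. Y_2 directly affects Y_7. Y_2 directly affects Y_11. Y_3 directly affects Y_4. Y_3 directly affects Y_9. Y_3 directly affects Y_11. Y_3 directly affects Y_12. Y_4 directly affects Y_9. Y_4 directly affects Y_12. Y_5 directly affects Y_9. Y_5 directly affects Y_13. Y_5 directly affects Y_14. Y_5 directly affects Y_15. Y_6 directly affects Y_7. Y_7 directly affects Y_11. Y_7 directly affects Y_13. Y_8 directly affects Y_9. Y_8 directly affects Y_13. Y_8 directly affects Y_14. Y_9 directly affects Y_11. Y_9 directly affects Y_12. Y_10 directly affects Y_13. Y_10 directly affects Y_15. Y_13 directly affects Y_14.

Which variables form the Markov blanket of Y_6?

{Y_0, Y_1, Y_2, Y_7}

By definition, MB(Y_6) is built from Y_6's parents, Y_6's children, and the co-parents of Y_6.
Parents of Y_6: Y_0.
Y_6's children: Y_7.
For each child, the remaining parents (spouses of Y_6):
  Y_7's other parents are Y_1, Y_2.
So the Markov blanket of Y_6 is {Y_0, Y_1, Y_2, Y_7}.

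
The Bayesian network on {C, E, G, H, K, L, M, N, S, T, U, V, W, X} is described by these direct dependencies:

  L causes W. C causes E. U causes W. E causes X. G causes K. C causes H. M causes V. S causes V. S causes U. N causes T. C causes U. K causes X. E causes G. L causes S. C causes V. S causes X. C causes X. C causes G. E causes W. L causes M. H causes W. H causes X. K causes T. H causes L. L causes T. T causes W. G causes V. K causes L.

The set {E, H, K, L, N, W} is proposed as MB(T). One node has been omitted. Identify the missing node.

U

By definition, MB(T) is built from T's parents, T's children, and the co-parents of T.
Pa(T) = {K, L, N}.
Children of T: W.
Co-parents of T (other parents of its children):
  parents(W) \ {T} = {E, H, L, U}.
MB(T) = {E, H, K, L, N, U, W}.
Comparing with the claimed set, U is missing.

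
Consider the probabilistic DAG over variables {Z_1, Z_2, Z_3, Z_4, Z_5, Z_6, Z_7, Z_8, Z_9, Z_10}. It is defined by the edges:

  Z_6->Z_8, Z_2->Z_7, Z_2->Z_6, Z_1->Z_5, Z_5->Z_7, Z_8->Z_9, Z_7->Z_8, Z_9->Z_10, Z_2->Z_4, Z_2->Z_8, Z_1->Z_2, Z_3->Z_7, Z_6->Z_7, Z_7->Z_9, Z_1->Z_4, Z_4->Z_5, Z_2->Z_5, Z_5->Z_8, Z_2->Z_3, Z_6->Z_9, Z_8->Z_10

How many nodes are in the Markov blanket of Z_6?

6

Pa(Z_6) = {Z_2}.
Z_6 has children Z_7, Z_8, Z_9.
Other parents of Z_6's children:
  Z_7: Z_2, Z_3, Z_5
  Z_8: Z_2, Z_5, Z_7
  Z_9: Z_7, Z_8
MB(Z_6) = {Z_2, Z_3, Z_5, Z_7, Z_8, Z_9}, which has 6 nodes.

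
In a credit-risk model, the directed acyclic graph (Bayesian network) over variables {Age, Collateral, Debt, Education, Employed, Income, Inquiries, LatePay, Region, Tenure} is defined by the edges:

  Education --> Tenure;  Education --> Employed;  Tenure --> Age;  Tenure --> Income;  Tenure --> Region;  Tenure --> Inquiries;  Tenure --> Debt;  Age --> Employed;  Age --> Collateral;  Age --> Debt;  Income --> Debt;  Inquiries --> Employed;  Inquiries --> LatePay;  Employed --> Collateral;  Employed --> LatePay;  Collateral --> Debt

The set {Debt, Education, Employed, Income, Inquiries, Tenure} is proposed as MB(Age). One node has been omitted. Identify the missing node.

The Markov blanket of a node is its parents, its children, and the other parents of its children.
Age's parents: Tenure.
Ch(Age) = {Collateral, Debt, Employed}.
For each child, the remaining parents (spouses of Age):
  Employed's other parents are Education, Inquiries.
  parents(Collateral) \ {Age} = {Employed}.
  parents(Debt) \ {Age} = {Collateral, Income, Tenure}.
MB(Age) = {Collateral, Debt, Education, Employed, Income, Inquiries, Tenure}.
Comparing with the claimed set, Collateral is missing.

Collateral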